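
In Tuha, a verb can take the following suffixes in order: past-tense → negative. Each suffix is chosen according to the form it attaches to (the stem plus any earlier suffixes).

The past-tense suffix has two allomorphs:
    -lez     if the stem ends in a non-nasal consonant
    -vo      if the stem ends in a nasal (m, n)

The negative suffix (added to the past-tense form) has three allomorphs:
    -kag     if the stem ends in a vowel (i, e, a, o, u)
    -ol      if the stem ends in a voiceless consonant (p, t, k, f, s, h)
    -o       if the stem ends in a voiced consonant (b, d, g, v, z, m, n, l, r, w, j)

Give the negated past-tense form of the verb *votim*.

*votim*: final consonant = /m/, a nasal → -vo → *votimvo*.
The final sound of the past-tense form *votimvo* is /o/, which is a vowel, so the negative suffix is -kag, giving *votimvokag*.

votimvokag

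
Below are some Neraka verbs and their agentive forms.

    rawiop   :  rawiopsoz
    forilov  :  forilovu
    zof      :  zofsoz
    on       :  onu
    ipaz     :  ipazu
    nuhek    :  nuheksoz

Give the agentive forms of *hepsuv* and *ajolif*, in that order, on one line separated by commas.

hepsuvu, ajolifsoz

Looking at the final consonant of each stem: -soz when the stem ends in a voiceless consonant (*rawiop*, *zof*, *nuhek*); -u when the stem ends in a voiced consonant (*forilov*, *on*, *ipaz*).
The final consonant of *hepsuv* is /v/, which is voiced, so the suffix is -u, giving *hepsuvu*.
The final consonant of *ajolif* is /f/, which is voiceless, so the suffix is -soz, giving *ajolifsoz*.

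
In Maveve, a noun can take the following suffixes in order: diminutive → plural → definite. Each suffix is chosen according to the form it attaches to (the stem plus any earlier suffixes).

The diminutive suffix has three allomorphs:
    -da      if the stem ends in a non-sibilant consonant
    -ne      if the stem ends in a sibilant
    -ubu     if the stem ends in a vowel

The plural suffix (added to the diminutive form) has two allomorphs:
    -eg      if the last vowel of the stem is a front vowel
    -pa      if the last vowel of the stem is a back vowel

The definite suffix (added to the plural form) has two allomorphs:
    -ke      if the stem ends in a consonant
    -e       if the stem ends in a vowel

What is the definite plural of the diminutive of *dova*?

The final sound of *dova* is /a/, which is a vowel, so the diminutive suffix is -ubu, giving *dovaubu*.
Since the last vowel of the diminutive form *dovaubu* is /u/ (a back vowel), it takes -pa, giving *dovaubupa*.
The plural form *dovaubupa* — final sound /a/ (a vowel) → -e → *dovaubupae*.

dovaubupae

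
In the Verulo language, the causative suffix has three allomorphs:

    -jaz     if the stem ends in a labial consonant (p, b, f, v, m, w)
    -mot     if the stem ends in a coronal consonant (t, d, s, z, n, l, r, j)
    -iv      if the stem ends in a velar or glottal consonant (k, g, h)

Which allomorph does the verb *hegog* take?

*hegog* — final consonant /g/ (velar/glottal) → -iv.

-iv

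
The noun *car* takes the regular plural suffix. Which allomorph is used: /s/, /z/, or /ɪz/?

/z/

The stem *car* ends in a voiced non-sibilant sound.
The plural suffix surfaces as /ɪz/ after sibilants, /s/ after other voiceless consonants, and /z/ after other voiced sounds.
So the plural -s on *car* is pronounced /z/.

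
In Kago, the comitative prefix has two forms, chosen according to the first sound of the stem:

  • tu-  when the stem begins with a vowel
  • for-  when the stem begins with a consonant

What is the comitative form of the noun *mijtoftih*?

Since the first sound of *mijtoftih* is /m/ (a consonant), it takes for-, giving *formijtoftih*.

formijtoftih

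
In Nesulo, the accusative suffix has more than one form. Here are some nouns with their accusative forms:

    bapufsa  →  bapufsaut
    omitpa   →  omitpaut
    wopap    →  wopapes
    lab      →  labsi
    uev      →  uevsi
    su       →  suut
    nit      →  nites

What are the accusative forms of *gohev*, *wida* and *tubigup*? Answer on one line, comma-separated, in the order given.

gohevsi, widaut, tubigupes

Looking at the final sound of each stem: -es when the stem ends in a voiceless consonant (*wopap*, *nit*); -si when the stem ends in a voiced consonant (*lab*, *uev*); -ut when the stem ends in a vowel (*bapufsa*, *omitpa*, *su*).
*gohev* — final sound /v/ (a voiced consonant) → -si → *gohevsi*.
Since the final sound of *wida* is /a/ (a vowel), it takes -ut, giving *widaut*.
*tubigup* — final sound /p/ (a voiceless consonant) → -es → *tubigupes*.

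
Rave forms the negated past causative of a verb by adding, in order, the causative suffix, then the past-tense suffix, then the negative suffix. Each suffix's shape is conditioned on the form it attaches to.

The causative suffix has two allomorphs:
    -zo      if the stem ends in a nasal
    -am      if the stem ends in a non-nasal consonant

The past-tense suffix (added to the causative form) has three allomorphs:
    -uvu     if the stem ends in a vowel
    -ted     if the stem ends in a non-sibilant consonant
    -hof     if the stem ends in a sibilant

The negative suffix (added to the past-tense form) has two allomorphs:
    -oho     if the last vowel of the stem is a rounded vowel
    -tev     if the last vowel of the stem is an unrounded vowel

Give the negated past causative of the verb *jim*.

jimzouvuoho

*jim*: final consonant = /m/, a nasal → -zo → *jimzo*.
Since the final sound of the causative form *jimzo* is /o/ (a vowel), it takes -uvu, giving *jimzouvu*.
The last vowel of the past-tense form *jimzouvu* is /u/, which is a rounded vowel, so the negative suffix is -oho, giving *jimzouvuoho*.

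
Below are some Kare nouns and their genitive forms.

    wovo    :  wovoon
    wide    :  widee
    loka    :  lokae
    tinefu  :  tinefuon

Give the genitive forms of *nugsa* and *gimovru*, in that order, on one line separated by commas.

The suffix is conditioned by the last vowel: -on when the last vowel of the stem is a rounded vowel (*wovo*, *tinefu*); -e when the last vowel of the stem is an unrounded vowel (*wide*, *loka*).
Since the last vowel of *nugsa* is /a/ (an unrounded vowel), it takes -e, giving *nugsae*.
*gimovru* — last vowel /u/ (a rounded vowel) → -on → *gimovruon*.

nugsae, gimovruon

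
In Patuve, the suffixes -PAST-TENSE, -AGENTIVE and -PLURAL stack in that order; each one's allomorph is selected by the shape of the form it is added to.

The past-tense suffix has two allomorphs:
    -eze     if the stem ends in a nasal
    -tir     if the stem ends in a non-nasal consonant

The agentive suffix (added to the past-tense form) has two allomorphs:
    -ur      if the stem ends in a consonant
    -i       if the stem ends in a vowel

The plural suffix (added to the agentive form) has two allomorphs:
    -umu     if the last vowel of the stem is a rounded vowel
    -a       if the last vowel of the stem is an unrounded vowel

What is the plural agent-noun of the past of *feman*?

femanezeia

The final consonant of *feman* is /n/, which is a nasal, so the past-tense suffix is -eze, giving *femaneze*.
The past-tense form *femaneze*: final sound = /e/, a vowel → -i → *femanezei*.
The agentive form *femanezei* — last vowel /i/ (an unrounded vowel) → -a → *femanezeia*.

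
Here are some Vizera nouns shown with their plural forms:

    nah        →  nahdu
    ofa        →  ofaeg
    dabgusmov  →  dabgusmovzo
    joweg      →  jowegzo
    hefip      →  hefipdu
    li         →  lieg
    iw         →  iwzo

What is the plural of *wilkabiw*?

The pattern is voicing of the final sound: -du when the stem ends in a voiceless consonant (*nah*, *hefip*); -zo when the stem ends in a voiced consonant (*dabgusmov*, *joweg*, *iw*); -eg when the stem ends in a vowel (*ofa*, *li*).
*wilkabiw*: final sound = /w/, a voiced consonant → -zo → *wilkabiwzo*.

wilkabiwzo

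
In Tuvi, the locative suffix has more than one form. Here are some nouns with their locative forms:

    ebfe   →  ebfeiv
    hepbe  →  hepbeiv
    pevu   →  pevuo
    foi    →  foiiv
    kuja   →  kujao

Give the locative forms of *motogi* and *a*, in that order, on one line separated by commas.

motogiiv, ao

The suffix is conditioned by the last vowel: -iv when the last vowel of the stem is a front vowel (*ebfe*, *hepbe*, *foi*); -o when the last vowel of the stem is a back vowel (*pevu*, *kuja*).
The last vowel of *motogi* is /i/, which is a front vowel, so the suffix is -iv, giving *motogiiv*.
Since the last vowel of *a* is /a/ (a back vowel), it takes -o, giving *ao*.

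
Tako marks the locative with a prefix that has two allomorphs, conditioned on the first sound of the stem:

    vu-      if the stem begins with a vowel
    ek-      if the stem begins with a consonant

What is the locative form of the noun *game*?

ekgame

*game* — first sound /g/ (a consonant) → ek- → *ekgame*.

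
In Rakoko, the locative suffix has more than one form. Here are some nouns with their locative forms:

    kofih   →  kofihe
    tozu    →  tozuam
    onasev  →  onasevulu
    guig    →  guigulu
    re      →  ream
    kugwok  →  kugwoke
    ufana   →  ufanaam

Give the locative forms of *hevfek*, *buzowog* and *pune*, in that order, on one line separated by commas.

The suffix is conditioned by the final sound: -e when the stem ends in a voiceless consonant (*kofih*, *kugwok*); -ulu when the stem ends in a voiced consonant (*onasev*, *guig*); -am when the stem ends in a vowel (*tozu*, *re*, *ufana*).
The final sound of *hevfek* is /k/, which is a voiceless consonant, so the suffix is -e, giving *hevfeke*.
*buzowog*: final sound = /g/, a voiced consonant → -ulu → *buzowogulu*.
*pune*: final sound = /e/, a vowel → -am → *puneam*.

hevfeke, buzowogulu, puneam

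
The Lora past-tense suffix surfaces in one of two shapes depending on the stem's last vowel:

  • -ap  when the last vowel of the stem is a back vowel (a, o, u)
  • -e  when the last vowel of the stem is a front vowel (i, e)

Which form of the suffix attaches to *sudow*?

-ap

*sudow* — last vowel /o/ (a back vowel) → -ap.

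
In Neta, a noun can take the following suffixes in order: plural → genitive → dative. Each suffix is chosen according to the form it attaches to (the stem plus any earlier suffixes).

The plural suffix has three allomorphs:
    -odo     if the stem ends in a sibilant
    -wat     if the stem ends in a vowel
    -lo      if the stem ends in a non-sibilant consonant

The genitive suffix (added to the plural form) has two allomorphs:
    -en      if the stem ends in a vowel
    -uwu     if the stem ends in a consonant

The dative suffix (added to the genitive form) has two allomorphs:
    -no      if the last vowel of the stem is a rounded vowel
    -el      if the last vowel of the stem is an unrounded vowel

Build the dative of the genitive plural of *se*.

sewatuwuno

Since the final sound of *se* is /e/ (a vowel), it takes -wat, giving *sewat*.
Since the final sound of the plural form *sewat* is /t/ (a consonant), it takes -uwu, giving *sewatuwu*.
The last vowel of the genitive form *sewatuwu* is /u/, which is a rounded vowel, so the dative suffix is -no, giving *sewatuwuno*.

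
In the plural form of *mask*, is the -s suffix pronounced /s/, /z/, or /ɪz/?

/s/

The stem *mask* ends in a voiceless non-sibilant consonant.
The plural suffix surfaces as /ɪz/ after sibilants, /s/ after other voiceless consonants, and /z/ after other voiced sounds.
So the plural -s on *mask* is pronounced /s/.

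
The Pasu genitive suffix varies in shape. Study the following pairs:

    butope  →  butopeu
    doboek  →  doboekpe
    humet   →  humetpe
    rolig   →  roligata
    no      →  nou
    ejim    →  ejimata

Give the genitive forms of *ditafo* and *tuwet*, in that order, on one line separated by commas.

The suffix is conditioned by the final sound: -pe when the stem ends in a voiceless consonant (*doboek*, *humet*); -ata when the stem ends in a voiced consonant (*rolig*, *ejim*); -u when the stem ends in a vowel (*butope*, *no*).
*ditafo* — final sound /o/ (a vowel) → -u → *ditafou*.
The final sound of *tuwet* is /t/, which is a voiceless consonant, so the suffix is -pe, giving *tuwetpe*.

ditafou, tuwetpe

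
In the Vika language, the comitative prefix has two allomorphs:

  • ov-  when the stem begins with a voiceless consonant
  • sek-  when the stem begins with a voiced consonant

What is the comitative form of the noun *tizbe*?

*tizbe*: first consonant = /t/, voiceless → ov- → *ovtizbe*.

ovtizbe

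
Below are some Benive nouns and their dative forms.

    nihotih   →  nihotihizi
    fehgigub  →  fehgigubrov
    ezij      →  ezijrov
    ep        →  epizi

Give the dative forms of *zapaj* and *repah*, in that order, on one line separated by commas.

Looking at the final consonant of each stem: -izi when the stem ends in a voiceless consonant (*nihotih*, *ep*); -rov when the stem ends in a voiced consonant (*fehgigub*, *ezij*).
*zapaj*: final consonant = /j/, voiced → -rov → *zapajrov*.
*repah*: final consonant = /h/, voiceless → -izi → *repahizi*.

zapajrov, repahizi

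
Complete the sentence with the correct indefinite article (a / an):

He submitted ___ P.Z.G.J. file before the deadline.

The indefinite article is chosen by the initial *sound* of the following word, not its spelling.
The initialism *P.Z.G.J.* is read letter by letter; the first letter, P, is pronounced /piː/, which begins with a consonant sound.
So the article is *a*: He submitted a P.Z.G.J. file before the deadline.

a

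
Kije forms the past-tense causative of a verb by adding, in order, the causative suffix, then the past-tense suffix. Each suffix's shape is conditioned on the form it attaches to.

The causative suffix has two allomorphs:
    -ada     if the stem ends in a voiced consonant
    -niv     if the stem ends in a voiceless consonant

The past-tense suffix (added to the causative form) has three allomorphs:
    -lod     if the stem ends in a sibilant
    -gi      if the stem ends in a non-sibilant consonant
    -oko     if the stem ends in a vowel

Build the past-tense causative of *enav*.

*enav* — final consonant /v/ (voiced) → -ada → *enavada*.
The causative form *enavada*: final sound = /a/, a vowel → -oko → *enavadaoko*.

enavadaoko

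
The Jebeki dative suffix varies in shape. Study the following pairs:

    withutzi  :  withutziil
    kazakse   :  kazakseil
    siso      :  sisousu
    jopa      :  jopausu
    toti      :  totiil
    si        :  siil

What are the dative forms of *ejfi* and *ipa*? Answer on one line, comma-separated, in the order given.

The alternation tracks the last vowel of the stem — -il when the last vowel of the stem is a front vowel (*withutzi*, *kazakse*, *toti*, *si*); -usu when the last vowel of the stem is a back vowel (*siso*, *jopa*).
*ejfi*: last vowel = /i/, a front vowel → -il → *ejfiil*.
Since the last vowel of *ipa* is /a/ (a back vowel), it takes -usu, giving *ipausu*.

ejfiil, ipausu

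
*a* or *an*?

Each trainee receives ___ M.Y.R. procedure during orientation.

an

The indefinite article is chosen by the initial *sound* of the following word, not its spelling.
The initialism *M.Y.R.* is read letter by letter; the first letter, M, is pronounced /ɛm/, which begins with a vowel sound.
So the article is *an*: Each trainee receives an M.Y.R. procedure during orientation.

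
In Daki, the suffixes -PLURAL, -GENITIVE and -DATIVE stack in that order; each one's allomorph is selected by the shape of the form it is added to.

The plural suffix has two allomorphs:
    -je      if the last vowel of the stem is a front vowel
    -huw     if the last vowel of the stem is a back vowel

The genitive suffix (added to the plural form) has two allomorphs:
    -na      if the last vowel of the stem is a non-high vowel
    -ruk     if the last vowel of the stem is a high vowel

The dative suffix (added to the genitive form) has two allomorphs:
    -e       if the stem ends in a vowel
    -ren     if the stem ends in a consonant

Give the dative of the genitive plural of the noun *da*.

Since the last vowel of *da* is /a/ (a back vowel), it takes -huw, giving *dahuw*.
The plural form *dahuw* — last vowel /u/ (a high vowel) → -ruk → *dahuwruk*.
The genitive form *dahuwruk* — final sound /k/ (a consonant) → -ren → *dahuwrukren*.

dahuwrukren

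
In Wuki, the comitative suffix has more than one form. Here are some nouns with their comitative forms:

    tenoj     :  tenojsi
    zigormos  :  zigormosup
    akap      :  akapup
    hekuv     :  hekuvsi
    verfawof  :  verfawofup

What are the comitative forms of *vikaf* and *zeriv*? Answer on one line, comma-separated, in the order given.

vikafup, zerivsi

The pattern is voicing of the final consonant: -up when the stem ends in a voiceless consonant (*zigormos*, *akap*, *verfawof*); -si when the stem ends in a voiced consonant (*tenoj*, *hekuv*).
*vikaf* — final consonant /f/ (voiceless) → -up → *vikafup*.
*zeriv* — final consonant /v/ (voiced) → -si → *zerivsi*.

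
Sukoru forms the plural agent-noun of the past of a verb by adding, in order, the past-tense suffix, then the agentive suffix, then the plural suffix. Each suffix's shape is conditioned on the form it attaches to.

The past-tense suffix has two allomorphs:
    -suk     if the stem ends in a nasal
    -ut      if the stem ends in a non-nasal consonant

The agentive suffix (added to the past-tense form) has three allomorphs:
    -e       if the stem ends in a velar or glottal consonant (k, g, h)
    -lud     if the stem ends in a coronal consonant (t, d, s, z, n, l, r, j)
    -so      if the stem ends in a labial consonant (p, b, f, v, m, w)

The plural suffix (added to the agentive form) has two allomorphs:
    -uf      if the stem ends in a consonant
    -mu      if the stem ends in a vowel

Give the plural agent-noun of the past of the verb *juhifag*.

Since the final consonant of *juhifag* is /g/ (non-nasal), it takes -ut, giving *juhifagut*.
The past-tense form *juhifagut*: final consonant = /t/, coronal → -lud → *juhifagutlud*.
The final sound of the agentive form *juhifagutlud* is /d/, which is a consonant, so the plural suffix is -uf, giving *juhifagutluduf*.

juhifagutluduf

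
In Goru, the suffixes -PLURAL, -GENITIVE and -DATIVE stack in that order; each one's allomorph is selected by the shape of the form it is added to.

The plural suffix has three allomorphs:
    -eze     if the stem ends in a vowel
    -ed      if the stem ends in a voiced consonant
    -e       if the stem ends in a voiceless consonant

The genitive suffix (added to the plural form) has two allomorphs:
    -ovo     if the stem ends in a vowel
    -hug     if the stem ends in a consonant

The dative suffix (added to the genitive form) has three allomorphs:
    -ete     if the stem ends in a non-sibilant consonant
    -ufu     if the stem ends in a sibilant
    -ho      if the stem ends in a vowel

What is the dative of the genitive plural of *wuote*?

wuoteezeovoho

*wuote*: final sound = /e/, a vowel → -eze → *wuoteeze*.
The plural form *wuoteeze* — final sound /e/ (a vowel) → -ovo → *wuoteezeovo*.
The genitive form *wuoteezeovo*: final sound = /o/, a vowel → -ho → *wuoteezeovoho*.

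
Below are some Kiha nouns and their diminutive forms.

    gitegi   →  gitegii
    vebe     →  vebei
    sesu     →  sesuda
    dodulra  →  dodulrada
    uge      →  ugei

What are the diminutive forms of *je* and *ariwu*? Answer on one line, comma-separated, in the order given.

The suffix is conditioned by the last vowel: -i when the last vowel of the stem is a front vowel (*gitegi*, *vebe*, *uge*); -da when the last vowel of the stem is a back vowel (*sesu*, *dodulra*).
*je*: last vowel = /e/, a front vowel → -i → *jei*.
*ariwu*: last vowel = /u/, a back vowel → -da → *ariwuda*.

jei, ariwuda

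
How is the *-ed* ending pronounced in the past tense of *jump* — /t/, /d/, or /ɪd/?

/t/

The stem *jump* ends in a voiceless consonant other than /t/.
The -ed suffix is realized as /ɪd/ after /t, d/; as /t/ after other voiceless consonants; and as /d/ after other voiced sounds.
So -ed on *jump* is pronounced /t/.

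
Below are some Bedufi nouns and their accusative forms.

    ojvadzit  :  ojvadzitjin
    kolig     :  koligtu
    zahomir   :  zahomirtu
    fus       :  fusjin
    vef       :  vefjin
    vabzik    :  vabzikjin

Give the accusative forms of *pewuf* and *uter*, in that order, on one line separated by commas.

The pattern is voicing of the final consonant: -jin when the stem ends in a voiceless consonant (*ojvadzit*, *fus*, *vef*, *vabzik*); -tu when the stem ends in a voiced consonant (*kolig*, *zahomir*).
Since the final consonant of *pewuf* is /f/ (voiceless), it takes -jin, giving *pewufjin*.
*uter* — final consonant /r/ (voiced) → -tu → *utertu*.

pewufjin, utertu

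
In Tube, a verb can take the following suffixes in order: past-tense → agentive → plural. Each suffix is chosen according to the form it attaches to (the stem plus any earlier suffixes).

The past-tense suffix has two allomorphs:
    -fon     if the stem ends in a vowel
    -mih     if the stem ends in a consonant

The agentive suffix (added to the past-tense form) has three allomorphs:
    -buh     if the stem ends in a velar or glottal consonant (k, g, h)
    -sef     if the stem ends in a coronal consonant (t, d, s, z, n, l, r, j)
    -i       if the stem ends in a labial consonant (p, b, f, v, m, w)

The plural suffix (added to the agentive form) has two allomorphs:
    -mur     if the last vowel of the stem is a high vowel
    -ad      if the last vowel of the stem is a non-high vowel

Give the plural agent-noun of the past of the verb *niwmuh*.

niwmuhmihbuhmur

*niwmuh* — final sound /h/ (a consonant) → -mih → *niwmuhmih*.
The past-tense form *niwmuhmih*: final consonant = /h/, velar/glottal → -buh → *niwmuhmihbuh*.
The agentive form *niwmuhmihbuh*: last vowel = /u/, a high vowel → -mur → *niwmuhmihbuhmur*.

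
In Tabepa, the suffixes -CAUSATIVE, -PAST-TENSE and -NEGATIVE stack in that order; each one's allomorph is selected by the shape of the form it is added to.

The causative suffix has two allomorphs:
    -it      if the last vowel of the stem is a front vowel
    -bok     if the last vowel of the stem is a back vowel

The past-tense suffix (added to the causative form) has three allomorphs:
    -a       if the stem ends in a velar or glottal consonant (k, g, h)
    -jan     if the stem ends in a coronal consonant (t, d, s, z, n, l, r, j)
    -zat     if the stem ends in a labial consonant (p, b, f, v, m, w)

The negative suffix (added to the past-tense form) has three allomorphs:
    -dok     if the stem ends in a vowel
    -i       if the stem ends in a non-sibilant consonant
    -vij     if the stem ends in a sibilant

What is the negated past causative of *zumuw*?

The last vowel of *zumuw* is /u/, which is a back vowel, so the causative suffix is -bok, giving *zumuwbok*.
The final consonant of the causative form *zumuwbok* is /k/, which is velar/glottal, so the past-tense suffix is -a, giving *zumuwboka*.
The past-tense form *zumuwboka*: final sound = /a/, a vowel → -dok → *zumuwbokadok*.

zumuwbokadok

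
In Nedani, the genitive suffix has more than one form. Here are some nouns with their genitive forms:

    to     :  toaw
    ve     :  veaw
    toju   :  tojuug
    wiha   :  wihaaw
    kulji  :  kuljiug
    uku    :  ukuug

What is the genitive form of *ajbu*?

The pattern is height harmony: -ug when the last vowel of the stem is a high vowel (*toju*, *kulji*, *uku*); -aw when the last vowel of the stem is a non-high vowel (*to*, *ve*, *wiha*).
Since the last vowel of *ajbu* is /u/ (a high vowel), it takes -ug, giving *ajbuug*.

ajbuug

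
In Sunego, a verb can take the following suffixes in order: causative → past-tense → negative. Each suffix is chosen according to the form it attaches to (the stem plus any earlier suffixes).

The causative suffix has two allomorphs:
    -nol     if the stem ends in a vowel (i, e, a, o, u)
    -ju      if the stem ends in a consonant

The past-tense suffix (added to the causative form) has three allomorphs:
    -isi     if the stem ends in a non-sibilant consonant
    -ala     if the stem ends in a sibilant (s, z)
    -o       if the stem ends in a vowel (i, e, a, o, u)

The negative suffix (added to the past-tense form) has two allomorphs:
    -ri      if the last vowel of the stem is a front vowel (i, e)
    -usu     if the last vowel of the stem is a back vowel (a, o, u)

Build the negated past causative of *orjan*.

Since the final sound of *orjan* is /n/ (a consonant), it takes -ju, giving *orjanju*.
The causative form *orjanju*: final sound = /u/, a vowel → -o → *orjanjuo*.
Since the last vowel of the past-tense form *orjanjuo* is /o/ (a back vowel), it takes -usu, giving *orjanjuousu*.

orjanjuousu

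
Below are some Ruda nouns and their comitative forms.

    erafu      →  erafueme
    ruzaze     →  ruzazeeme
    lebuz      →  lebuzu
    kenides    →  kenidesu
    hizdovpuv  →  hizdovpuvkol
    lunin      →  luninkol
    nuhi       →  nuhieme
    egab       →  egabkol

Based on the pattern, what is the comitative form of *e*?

eeme

The suffix is conditioned by the final sound: -u when the stem ends in a sibilant (*lebuz*, *kenides*); -kol when the stem ends in a non-sibilant consonant (*hizdovpuv*, *lunin*, *egab*); -eme when the stem ends in a vowel (*erafu*, *ruzaze*, *nuhi*).
Since the final sound of *e* is /e/ (a vowel), it takes -eme, giving *eeme*.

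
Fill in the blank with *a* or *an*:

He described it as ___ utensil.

a

The indefinite article is chosen by the initial *sound* of the following word, not its spelling.
*utensil* begins with the sound /juː/ (u pronounced /juː/) — a consonant sound.
So the article is *a*: He described it as a utensil.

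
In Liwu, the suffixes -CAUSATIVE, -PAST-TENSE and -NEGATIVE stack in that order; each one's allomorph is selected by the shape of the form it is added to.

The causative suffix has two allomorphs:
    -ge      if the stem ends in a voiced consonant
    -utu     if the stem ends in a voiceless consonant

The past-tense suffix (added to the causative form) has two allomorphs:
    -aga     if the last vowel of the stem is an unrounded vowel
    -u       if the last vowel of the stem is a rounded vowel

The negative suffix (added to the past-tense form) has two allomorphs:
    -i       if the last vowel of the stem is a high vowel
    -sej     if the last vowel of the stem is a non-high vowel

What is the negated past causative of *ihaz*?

Since the final consonant of *ihaz* is /z/ (voiced), it takes -ge, giving *ihazge*.
The causative form *ihazge*: last vowel = /e/, an unrounded vowel → -aga → *ihazgeaga*.
The past-tense form *ihazgeaga* — last vowel /a/ (a non-high vowel) → -sej → *ihazgeagasej*.

ihazgeagasej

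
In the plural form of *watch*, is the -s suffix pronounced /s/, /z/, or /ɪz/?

The stem *watch* ends in a sibilant (/s, z, ʃ, ʒ, tʃ, dʒ/).
The plural suffix surfaces as /ɪz/ after sibilants, /s/ after other voiceless consonants, and /z/ after other voiced sounds.
So the plural -s on *watch* is pronounced /ɪz/.

/ɪz/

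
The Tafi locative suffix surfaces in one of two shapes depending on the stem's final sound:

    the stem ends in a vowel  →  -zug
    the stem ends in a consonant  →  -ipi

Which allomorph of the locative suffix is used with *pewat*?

*pewat* — final sound /t/ (a consonant) → -ipi.

-ipi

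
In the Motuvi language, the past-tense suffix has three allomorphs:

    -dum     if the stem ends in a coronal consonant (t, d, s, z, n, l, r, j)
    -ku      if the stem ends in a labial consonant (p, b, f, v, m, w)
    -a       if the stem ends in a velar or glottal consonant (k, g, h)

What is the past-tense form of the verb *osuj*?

Since the final consonant of *osuj* is /j/ (coronal), it takes -dum, giving *osujdum*.

osujdum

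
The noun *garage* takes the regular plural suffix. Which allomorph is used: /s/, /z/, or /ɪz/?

The stem *garage* ends in a sibilant (/s, z, ʃ, ʒ, tʃ, dʒ/).
The plural suffix surfaces as /ɪz/ after sibilants, /s/ after other voiceless consonants, and /z/ after other voiced sounds.
So the plural -s on *garage* is pronounced /ɪz/.

/ɪz/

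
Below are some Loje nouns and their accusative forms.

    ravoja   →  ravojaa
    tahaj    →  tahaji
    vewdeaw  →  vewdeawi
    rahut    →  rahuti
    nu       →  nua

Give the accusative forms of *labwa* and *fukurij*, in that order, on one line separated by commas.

labwaa, fukuriji

Looking at the final sound of each stem: -i when the stem ends in a consonant (*tahaj*, *vewdeaw*, *rahut*); -a when the stem ends in a vowel (*ravoja*, *nu*).
*labwa* — final sound /a/ (a vowel) → -a → *labwaa*.
The final sound of *fukurij* is /j/, which is a consonant, so the suffix is -i, giving *fukuriji*.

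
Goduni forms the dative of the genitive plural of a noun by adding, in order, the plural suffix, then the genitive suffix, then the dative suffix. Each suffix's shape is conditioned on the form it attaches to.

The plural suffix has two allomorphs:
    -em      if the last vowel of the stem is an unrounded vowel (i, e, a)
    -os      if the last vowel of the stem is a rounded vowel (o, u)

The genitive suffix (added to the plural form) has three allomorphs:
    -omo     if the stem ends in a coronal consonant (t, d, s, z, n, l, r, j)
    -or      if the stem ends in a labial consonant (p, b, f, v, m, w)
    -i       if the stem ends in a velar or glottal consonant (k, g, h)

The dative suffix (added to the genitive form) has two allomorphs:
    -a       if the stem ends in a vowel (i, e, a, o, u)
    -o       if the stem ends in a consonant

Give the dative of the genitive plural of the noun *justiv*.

The last vowel of *justiv* is /i/, which is an unrounded vowel, so the plural suffix is -em, giving *justivem*.
The plural form *justivem* — final consonant /m/ (labial) → -or → *justivemor*.
The genitive form *justivemor* — final sound /r/ (a consonant) → -o → *justivemoro*.

justivemoro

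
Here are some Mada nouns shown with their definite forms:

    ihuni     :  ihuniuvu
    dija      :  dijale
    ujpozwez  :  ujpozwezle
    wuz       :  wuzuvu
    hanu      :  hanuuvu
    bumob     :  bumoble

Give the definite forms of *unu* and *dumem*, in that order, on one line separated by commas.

unuuvu, dumemle

Looking at the last vowel of each stem: -uvu when the last vowel of the stem is a high vowel (*ihuni*, *wuz*, *hanu*); -le when the last vowel of the stem is a non-high vowel (*dija*, *ujpozwez*, *bumob*).
Since the last vowel of *unu* is /u/ (a high vowel), it takes -uvu, giving *unuuvu*.
*dumem* — last vowel /e/ (a non-high vowel) → -le → *dumemle*.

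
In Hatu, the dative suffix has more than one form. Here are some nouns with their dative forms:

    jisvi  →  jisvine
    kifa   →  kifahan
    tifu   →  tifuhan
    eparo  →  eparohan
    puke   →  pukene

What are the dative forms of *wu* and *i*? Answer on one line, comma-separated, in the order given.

The suffix is conditioned by the last vowel: -ne when the last vowel of the stem is a front vowel (*jisvi*, *puke*); -han when the last vowel of the stem is a back vowel (*kifa*, *tifu*, *eparo*).
*wu*: last vowel = /u/, a back vowel → -han → *wuhan*.
Since the last vowel of *i* is /i/ (a front vowel), it takes -ne, giving *ine*.

wuhan, ine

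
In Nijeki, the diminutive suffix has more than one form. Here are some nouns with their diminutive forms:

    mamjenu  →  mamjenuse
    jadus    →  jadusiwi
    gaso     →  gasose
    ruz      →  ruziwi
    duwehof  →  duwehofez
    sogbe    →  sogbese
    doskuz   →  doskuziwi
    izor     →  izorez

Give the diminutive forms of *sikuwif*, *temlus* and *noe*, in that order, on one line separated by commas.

The alternation tracks the final sound of the stem — -iwi when the stem ends in a sibilant (*jadus*, *ruz*, *doskuz*); -ez when the stem ends in a non-sibilant consonant (*duwehof*, *izor*); -se when the stem ends in a vowel (*mamjenu*, *gaso*, *sogbe*).
Since the final sound of *sikuwif* is /f/ (a non-sibilant consonant), it takes -ez, giving *sikuwifez*.
*temlus*: final sound = /s/, a sibilant → -iwi → *temlusiwi*.
Since the final sound of *noe* is /e/ (a vowel), it takes -se, giving *noese*.

sikuwifez, temlusiwi, noese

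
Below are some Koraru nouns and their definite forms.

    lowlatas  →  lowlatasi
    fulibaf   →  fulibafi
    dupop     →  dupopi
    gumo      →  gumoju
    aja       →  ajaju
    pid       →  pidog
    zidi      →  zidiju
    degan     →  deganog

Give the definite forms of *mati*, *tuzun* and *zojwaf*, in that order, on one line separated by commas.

matiju, tuzunog, zojwafi

The pattern is voicing of the final sound: -i when the stem ends in a voiceless consonant (*lowlatas*, *fulibaf*, *dupop*); -og when the stem ends in a voiced consonant (*pid*, *degan*); -ju when the stem ends in a vowel (*gumo*, *aja*, *zidi*).
Since the final sound of *mati* is /i/ (a vowel), it takes -ju, giving *matiju*.
The final sound of *tuzun* is /n/, which is a voiced consonant, so the suffix is -og, giving *tuzunog*.
The final sound of *zojwaf* is /f/, which is a voiceless consonant, so the suffix is -i, giving *zojwafi*.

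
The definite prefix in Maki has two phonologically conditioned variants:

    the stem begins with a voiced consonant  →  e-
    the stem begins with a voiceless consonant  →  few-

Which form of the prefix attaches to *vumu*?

*vumu*: first consonant = /v/, voiced → e-.

e-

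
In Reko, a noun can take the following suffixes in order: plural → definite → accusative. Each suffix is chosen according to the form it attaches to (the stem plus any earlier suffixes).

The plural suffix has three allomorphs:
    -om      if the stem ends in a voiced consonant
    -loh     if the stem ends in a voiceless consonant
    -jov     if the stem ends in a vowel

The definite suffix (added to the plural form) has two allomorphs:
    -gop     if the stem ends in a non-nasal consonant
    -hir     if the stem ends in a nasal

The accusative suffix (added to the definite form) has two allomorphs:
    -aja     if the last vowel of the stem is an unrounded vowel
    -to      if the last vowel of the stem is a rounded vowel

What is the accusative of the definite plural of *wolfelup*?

wolfeluplohgopto

The final sound of *wolfelup* is /p/, which is a voiceless consonant, so the plural suffix is -loh, giving *wolfeluploh*.
Since the final consonant of the plural form *wolfeluploh* is /h/ (non-nasal), it takes -gop, giving *wolfeluplohgop*.
Since the last vowel of the definite form *wolfeluplohgop* is /o/ (a rounded vowel), it takes -to, giving *wolfeluplohgopto*.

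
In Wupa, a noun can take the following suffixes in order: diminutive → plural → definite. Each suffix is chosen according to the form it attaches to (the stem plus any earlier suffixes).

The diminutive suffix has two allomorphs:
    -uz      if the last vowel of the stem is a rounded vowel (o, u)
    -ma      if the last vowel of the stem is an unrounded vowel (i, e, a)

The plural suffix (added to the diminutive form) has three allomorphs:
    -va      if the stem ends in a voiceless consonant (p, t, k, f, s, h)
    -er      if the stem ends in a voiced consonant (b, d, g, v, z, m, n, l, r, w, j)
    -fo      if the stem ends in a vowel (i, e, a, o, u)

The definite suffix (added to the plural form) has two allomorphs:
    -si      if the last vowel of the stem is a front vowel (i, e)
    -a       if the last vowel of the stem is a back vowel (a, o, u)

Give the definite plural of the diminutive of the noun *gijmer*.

gijmermafoa

*gijmer*: last vowel = /e/, an unrounded vowel → -ma → *gijmerma*.
The diminutive form *gijmerma* — final sound /a/ (a vowel) → -fo → *gijmermafo*.
The last vowel of the plural form *gijmermafo* is /o/, which is a back vowel, so the definite suffix is -a, giving *gijmermafoa*.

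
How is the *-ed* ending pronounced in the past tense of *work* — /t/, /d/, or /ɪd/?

The stem *work* ends in a voiceless consonant other than /t/.
The -ed suffix is realized as /ɪd/ after /t, d/; as /t/ after other voiceless consonants; and as /d/ after other voiced sounds.
So -ed on *work* is pronounced /t/.

/t/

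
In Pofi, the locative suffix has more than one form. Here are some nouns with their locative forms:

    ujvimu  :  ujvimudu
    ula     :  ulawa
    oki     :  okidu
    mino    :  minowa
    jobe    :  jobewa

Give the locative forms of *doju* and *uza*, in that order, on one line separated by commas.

Looking at the last vowel of each stem: -du when the last vowel of the stem is a high vowel (*ujvimu*, *oki*); -wa when the last vowel of the stem is a non-high vowel (*ula*, *mino*, *jobe*).
The last vowel of *doju* is /u/, which is a high vowel, so the suffix is -du, giving *dojudu*.
*uza* — last vowel /a/ (a non-high vowel) → -wa → *uzawa*.

dojudu, uzawa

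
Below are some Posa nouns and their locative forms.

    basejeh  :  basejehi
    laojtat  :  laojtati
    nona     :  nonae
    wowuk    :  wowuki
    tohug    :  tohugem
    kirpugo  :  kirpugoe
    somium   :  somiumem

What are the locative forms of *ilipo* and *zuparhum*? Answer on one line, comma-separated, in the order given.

The alternation tracks the final sound of the stem — -i when the stem ends in a voiceless consonant (*basejeh*, *laojtat*, *wowuk*); -em when the stem ends in a voiced consonant (*tohug*, *somium*); -e when the stem ends in a vowel (*nona*, *kirpugo*).
Since the final sound of *ilipo* is /o/ (a vowel), it takes -e, giving *ilipoe*.
*zuparhum* — final sound /m/ (a voiced consonant) → -em → *zuparhumem*.

ilipoe, zuparhumem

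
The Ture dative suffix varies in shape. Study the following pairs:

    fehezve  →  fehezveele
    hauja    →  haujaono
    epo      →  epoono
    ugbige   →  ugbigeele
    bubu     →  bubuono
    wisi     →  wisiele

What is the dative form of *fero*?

Looking at the last vowel of each stem: -ele when the last vowel of the stem is a front vowel (*fehezve*, *ugbige*, *wisi*); -ono when the last vowel of the stem is a back vowel (*hauja*, *epo*, *bubu*).
The last vowel of *fero* is /o/, which is a back vowel, so the suffix is -ono, giving *feroono*.

feroono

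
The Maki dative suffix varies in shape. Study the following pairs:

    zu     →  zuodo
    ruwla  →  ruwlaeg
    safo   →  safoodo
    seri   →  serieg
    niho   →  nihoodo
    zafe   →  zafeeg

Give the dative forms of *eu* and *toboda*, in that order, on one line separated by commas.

Looking at the last vowel of each stem: -odo when the last vowel of the stem is a rounded vowel (*zu*, *safo*, *niho*); -eg when the last vowel of the stem is an unrounded vowel (*ruwla*, *seri*, *zafe*).
*eu* — last vowel /u/ (a rounded vowel) → -odo → *euodo*.
Since the last vowel of *toboda* is /a/ (an unrounded vowel), it takes -eg, giving *tobodaeg*.

euodo, tobodaeg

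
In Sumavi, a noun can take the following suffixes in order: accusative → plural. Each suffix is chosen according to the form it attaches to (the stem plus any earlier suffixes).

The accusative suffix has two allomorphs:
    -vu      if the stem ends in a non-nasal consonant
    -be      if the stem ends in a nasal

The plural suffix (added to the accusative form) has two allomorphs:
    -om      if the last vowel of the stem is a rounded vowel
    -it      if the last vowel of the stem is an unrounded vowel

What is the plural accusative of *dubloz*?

Since the final consonant of *dubloz* is /z/ (non-nasal), it takes -vu, giving *dublozvu*.
The last vowel of the accusative form *dublozvu* is /u/, which is a rounded vowel, so the plural suffix is -om, giving *dublozvuom*.

dublozvuom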